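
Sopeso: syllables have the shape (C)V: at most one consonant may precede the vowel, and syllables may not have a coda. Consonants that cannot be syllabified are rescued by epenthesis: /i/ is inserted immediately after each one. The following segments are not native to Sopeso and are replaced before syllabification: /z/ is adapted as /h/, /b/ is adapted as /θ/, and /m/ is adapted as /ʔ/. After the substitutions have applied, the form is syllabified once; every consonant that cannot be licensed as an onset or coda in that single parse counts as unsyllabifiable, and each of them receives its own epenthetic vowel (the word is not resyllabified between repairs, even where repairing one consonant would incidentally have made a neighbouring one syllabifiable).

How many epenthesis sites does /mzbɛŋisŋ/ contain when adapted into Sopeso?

After substitution the input is /ʔhθɛŋisŋ/.
The unsyllabifiable consonants are /ʔ/, /h/, /s/, /ŋ/; each receives one epenthetic vowel.

4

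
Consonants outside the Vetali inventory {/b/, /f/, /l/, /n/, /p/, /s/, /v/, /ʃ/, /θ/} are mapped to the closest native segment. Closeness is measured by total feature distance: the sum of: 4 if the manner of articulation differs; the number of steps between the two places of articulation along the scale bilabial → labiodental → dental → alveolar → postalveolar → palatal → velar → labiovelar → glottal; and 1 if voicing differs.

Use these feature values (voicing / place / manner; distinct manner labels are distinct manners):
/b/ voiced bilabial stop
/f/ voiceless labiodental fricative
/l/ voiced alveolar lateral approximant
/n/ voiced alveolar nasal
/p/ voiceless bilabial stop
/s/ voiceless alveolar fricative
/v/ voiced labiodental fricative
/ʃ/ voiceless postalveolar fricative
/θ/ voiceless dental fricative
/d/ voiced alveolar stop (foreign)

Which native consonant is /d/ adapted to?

/b/ is closest: same manner (stop), place distance 3 (alveolar→bilabial), same voicing; total 3. Next closest is /l/ at distance 4.

b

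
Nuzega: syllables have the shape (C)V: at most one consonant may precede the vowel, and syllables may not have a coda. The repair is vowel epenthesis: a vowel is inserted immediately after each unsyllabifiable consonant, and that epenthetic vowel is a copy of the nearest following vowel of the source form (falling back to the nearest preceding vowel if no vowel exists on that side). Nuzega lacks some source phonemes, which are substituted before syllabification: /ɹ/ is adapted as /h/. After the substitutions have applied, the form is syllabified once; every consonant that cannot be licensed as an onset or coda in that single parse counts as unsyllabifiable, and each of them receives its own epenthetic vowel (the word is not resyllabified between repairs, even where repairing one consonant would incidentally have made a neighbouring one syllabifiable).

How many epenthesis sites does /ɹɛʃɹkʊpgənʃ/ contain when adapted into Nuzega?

5

After substitution the input is /hɛʃhkʊpgənʃ/.
The unsyllabifiable consonants are /ʃ/, /h/, /p/, /n/, /ʃ/; each receives one epenthetic vowel.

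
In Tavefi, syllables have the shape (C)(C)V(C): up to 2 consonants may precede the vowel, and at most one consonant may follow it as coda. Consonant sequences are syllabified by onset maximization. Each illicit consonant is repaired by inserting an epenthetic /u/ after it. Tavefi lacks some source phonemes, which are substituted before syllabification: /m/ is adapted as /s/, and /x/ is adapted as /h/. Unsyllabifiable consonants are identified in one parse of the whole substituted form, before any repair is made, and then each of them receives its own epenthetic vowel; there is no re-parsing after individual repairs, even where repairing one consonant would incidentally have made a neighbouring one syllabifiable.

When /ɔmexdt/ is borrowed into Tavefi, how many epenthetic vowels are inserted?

2

After substitution the input is /ɔsehdt/.
The unsyllabifiable consonants are /d/, /t/; each receives one epenthetic vowel.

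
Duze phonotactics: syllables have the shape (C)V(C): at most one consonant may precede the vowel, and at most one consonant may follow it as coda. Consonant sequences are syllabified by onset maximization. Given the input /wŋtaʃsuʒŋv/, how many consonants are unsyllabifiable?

Syllabifying with onset maximization leaves /w/, /ŋ/, /ŋ/, /v/ stranded (at most one coda consonant is licensed; onsets are limited to one consonant).

4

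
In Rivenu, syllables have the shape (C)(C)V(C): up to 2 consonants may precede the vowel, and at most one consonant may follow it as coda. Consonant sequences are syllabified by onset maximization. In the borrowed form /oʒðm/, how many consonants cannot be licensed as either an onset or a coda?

The consonants /ð/, /m/ cannot be parsed into a legal (C)(C)V(C) syllable (at most one coda consonant is licensed; onsets may contain at most 2 consonants).

2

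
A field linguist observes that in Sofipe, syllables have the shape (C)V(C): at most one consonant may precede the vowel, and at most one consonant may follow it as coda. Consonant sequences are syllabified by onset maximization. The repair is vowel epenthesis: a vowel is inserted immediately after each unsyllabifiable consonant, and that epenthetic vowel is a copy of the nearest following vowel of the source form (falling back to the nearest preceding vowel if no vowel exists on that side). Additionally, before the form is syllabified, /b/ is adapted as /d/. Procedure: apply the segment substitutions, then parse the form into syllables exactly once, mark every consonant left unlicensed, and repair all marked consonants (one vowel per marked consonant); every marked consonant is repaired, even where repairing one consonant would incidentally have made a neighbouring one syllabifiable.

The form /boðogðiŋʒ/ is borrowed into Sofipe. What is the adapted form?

doðogðiŋʒi

Substitution: /b/ → /d/, giving /doðogðiŋʒ/.
The consonants /ʒ/ cannot be parsed into a legal (C)V(C) syllable (at most one coda consonant is licensed; onsets are limited to one consonant).
Inserting the epenthetic vowel yields /ʒ/ → /ʒi/.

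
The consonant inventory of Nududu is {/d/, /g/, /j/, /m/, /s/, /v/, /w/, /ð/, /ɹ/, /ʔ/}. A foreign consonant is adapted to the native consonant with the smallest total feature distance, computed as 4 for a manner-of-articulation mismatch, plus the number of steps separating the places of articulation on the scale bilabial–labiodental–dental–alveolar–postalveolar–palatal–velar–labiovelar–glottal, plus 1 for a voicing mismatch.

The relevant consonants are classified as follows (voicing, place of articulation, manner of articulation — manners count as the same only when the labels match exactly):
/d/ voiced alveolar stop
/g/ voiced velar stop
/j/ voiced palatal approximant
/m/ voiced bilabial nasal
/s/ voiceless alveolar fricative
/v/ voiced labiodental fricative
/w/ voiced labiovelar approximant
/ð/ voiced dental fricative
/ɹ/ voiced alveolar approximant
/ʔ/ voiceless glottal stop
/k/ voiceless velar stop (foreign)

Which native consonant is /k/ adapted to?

g

/g/ is closest: same manner (stop), place distance 0 (velar→velar), voicing differs (+1); total 1. Next closest is /ʔ/ at distance 2.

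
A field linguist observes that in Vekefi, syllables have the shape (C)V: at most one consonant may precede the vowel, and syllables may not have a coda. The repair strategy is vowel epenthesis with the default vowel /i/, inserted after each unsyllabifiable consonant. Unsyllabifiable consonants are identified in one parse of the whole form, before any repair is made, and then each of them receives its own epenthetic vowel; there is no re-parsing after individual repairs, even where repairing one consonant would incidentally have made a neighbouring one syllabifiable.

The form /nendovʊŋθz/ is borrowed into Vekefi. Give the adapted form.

nenidovʊŋiθizi

The consonants /n/, /ŋ/, /θ/, /z/ cannot be parsed into a legal (C)V syllable (no codas are permitted; onsets are limited to one consonant).
Epenthesis after each stranded consonant: /n/ → /ni/, /ŋ/ → /ŋi/, /θ/ → /θi/, /z/ → /zi/.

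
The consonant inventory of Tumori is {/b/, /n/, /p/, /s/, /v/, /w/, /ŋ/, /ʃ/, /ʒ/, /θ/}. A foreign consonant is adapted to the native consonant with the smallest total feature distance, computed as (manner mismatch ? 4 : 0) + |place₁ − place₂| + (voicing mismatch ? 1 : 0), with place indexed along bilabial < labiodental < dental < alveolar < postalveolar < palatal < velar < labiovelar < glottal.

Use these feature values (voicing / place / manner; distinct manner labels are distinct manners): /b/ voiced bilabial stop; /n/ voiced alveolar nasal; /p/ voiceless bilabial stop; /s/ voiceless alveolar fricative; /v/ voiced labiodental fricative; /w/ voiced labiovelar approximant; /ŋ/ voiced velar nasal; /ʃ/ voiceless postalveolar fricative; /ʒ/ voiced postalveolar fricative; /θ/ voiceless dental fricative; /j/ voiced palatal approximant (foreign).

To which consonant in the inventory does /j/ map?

/w/ is closest: same manner (approximant), place distance 2 (palatal→labiovelar), same voicing; total 2. Next closest is /ŋ/ at distance 5.

w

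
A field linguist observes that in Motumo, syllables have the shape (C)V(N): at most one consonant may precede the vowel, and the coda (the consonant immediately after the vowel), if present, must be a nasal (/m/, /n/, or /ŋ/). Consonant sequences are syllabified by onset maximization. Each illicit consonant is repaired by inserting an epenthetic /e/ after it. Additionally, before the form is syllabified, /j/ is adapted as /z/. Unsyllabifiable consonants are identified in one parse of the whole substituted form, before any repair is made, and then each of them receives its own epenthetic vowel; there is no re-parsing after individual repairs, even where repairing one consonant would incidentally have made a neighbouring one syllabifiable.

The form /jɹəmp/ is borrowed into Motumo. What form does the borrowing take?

zeɹəmpe

Substitution: /j/ → /z/, giving /zɹəmp/.
Syllabifying with onset maximization leaves /z/, /p/ stranded (only a nasal (/m/, /n/, or /ŋ/) is licensed in coda position; onsets are limited to one consonant).
Epenthesis after each stranded consonant: /z/ → /ze/, /p/ → /pe/.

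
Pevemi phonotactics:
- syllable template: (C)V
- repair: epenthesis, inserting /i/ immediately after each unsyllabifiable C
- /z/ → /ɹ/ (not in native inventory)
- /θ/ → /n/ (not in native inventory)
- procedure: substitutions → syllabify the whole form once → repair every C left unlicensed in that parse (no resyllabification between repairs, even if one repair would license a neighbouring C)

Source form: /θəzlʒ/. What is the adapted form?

Substitution: /θ/ → /n/, /z/ → /ɹ/, giving /nəɹlʒ/.
Syllabifying with onset maximization leaves /ɹ/, /l/, /ʒ/ stranded (no codas are permitted; onsets are limited to one consonant).
Inserting the epenthetic vowel yields /ɹ/ → /ɹi/, /l/ → /li/, /ʒ/ → /ʒi/.

nəɹiliʒi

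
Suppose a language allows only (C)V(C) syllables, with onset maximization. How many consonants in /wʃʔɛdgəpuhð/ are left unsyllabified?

Under (C)V(C), the unsyllabifiable consonants are /w/, /ʃ/, /ð/ (at most one coda consonant is licensed; onsets are limited to one consonant).

3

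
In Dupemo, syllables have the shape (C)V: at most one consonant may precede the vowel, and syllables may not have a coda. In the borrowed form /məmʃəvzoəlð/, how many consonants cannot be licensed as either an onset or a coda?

Syllabifying with onset maximization leaves /m/, /v/, /l/, /ð/ stranded (no codas are permitted; onsets are limited to one consonant).

4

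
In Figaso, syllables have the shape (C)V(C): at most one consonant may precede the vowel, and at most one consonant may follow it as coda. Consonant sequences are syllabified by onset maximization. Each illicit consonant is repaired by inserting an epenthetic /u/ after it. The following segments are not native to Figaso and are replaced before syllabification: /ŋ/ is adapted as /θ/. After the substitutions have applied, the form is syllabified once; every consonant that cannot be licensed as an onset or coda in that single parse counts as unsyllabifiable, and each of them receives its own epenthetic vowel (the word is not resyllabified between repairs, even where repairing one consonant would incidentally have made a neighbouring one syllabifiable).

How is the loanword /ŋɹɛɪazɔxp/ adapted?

θuɹɛɪazɔxpu

Substitution: /ŋ/ → /θ/, giving /θɹɛɪazɔxp/.
Syllabifying with onset maximization leaves /θ/, /p/ stranded (at most one coda consonant is licensed; onsets are limited to one consonant).
Each unlicensed consonant becomes the onset of a new syllable: /θ/ → /θu/, /p/ → /pu/.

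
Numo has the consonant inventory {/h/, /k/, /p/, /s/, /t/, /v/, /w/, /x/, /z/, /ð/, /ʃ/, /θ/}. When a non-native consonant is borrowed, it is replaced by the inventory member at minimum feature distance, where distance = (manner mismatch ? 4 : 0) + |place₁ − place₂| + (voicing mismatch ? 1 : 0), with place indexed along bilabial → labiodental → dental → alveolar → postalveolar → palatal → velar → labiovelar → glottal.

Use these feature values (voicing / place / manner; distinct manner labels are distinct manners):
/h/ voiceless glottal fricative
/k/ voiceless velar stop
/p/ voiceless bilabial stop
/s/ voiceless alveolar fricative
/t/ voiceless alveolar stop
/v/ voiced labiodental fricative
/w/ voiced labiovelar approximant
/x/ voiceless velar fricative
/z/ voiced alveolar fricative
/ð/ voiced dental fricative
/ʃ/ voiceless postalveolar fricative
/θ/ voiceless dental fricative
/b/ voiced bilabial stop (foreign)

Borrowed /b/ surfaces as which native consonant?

/p/ is closest: same manner (stop), place distance 0 (bilabial→bilabial), voicing differs (+1); total 1. Next closest is /t/ at distance 4.

p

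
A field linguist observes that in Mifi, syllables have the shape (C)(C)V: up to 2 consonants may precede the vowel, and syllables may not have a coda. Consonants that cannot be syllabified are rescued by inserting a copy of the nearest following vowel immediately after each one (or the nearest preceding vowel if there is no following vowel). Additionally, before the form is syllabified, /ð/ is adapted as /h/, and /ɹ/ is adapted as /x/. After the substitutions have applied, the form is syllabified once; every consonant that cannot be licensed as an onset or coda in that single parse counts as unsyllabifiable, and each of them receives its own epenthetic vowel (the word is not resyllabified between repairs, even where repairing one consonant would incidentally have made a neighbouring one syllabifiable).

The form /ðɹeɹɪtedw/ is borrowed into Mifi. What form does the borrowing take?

hxexɪtedewe

Substitution: /ð/ → /h/, /ɹ/ → /x/, giving /hxexɪtedw/.
The consonants /d/, /w/ cannot be parsed into a legal (C)(C)V syllable (no codas are permitted; onsets may contain at most 2 consonants).
Epenthesis after each stranded consonant: /d/ → /de/, /w/ → /we/.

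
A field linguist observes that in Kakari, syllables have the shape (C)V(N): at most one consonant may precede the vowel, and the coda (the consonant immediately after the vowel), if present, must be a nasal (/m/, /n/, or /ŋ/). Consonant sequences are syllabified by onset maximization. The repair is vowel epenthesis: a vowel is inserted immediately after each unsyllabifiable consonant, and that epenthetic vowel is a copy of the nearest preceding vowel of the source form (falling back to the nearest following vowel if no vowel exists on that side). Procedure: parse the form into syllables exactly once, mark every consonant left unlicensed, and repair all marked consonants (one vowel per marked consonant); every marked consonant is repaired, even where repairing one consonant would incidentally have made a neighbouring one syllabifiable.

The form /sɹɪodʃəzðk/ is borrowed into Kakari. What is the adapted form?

sɪɹɪodoʃəzəðəkə

The consonants /s/, /d/, /z/, /ð/, /k/ cannot be parsed into a legal (C)V(N) syllable (only a nasal (/m/, /n/, or /ŋ/) is licensed in coda position; onsets are limited to one consonant).
Each unlicensed consonant becomes the onset of a new syllable: /s/ → /sɪ/, /d/ → /do/, /z/ → /zə/, /ð/ → /ðə/, /k/ → /kə/.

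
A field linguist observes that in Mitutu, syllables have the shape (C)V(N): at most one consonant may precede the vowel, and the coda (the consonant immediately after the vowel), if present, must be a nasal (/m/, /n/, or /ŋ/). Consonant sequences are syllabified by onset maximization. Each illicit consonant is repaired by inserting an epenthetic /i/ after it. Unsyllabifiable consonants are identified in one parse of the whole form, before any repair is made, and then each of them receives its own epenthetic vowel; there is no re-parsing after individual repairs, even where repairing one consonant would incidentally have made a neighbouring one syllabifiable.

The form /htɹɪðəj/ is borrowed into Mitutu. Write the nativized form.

Under (C)V(N), the unsyllabifiable consonants are /h/, /t/, /j/ (only a nasal (/m/, /n/, or /ŋ/) is licensed in coda position; onsets are limited to one consonant).
Epenthesis after each stranded consonant: /h/ → /hi/, /t/ → /ti/, /j/ → /ji/.

hitiɹɪðəji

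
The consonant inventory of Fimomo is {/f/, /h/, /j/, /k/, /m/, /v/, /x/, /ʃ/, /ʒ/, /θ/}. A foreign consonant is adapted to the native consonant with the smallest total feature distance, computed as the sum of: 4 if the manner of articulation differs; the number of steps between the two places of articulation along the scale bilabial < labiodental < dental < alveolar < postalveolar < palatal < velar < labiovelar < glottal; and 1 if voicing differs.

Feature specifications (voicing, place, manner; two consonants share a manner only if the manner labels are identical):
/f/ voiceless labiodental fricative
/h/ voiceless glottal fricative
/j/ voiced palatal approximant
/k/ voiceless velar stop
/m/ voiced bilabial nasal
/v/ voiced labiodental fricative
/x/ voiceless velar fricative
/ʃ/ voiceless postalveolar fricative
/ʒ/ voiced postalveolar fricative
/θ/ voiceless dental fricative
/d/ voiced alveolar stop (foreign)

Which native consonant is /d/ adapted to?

/k/ is closest: same manner (stop), place distance 3 (alveolar→velar), voicing differs (+1); total 4. Next closest is /ʒ/ at distance 5.

k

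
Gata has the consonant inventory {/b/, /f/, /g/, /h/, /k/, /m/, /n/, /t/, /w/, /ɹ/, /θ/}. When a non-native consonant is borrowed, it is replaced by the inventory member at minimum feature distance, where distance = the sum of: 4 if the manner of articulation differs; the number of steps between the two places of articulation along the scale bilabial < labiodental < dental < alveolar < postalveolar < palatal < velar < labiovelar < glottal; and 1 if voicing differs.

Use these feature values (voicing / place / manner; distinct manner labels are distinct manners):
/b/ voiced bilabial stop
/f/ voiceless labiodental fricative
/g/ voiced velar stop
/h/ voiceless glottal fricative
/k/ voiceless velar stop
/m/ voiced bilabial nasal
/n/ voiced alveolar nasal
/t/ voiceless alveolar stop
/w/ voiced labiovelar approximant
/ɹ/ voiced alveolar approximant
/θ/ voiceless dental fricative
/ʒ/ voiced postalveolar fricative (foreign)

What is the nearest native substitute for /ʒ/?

/θ/ is closest: same manner (fricative), place distance 2 (postalveolar→dental), voicing differs (+1); total 3. Next closest is /f/ at distance 4.

θ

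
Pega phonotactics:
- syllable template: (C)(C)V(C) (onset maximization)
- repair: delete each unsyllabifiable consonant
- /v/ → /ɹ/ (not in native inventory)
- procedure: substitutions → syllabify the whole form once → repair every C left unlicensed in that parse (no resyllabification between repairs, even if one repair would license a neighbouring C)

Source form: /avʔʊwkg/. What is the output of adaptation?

Substitution: /v/ → /ɹ/, giving /aɹʔʊwkg/.
The consonants /k/, /g/ cannot be parsed into a legal (C)(C)V(C) syllable (at most one coda consonant is licensed; onsets may contain at most 2 consonants).
Each unlicensed consonant is deleted: /k/, /g/.

aɹʔʊw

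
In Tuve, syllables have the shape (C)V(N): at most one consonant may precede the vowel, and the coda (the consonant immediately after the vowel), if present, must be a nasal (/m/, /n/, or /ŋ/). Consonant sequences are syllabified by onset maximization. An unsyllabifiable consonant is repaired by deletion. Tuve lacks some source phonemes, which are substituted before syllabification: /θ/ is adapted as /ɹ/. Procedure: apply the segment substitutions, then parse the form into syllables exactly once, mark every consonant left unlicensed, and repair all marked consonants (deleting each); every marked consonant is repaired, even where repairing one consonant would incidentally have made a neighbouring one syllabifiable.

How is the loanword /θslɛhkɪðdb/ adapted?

lɛkɪ

Substitution: /θ/ → /ɹ/, giving /ɹslɛhkɪðdb/.
Under (C)V(N), the unsyllabifiable consonants are /ɹ/, /s/, /h/, /ð/, /d/, /b/ (only a nasal (/m/, /n/, or /ŋ/) is licensed in coda position; onsets are limited to one consonant).
Deletion applies to /ɹ/, /s/, /h/, /ð/, /d/, /b/.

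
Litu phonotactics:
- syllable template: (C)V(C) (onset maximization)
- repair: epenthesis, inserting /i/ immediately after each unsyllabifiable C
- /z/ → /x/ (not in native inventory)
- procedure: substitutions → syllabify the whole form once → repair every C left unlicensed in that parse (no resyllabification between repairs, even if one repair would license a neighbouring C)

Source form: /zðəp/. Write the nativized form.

Substitution: /z/ → /x/, giving /xðəp/.
The consonants /x/ cannot be parsed into a legal (C)V(C) syllable (at most one coda consonant is licensed; onsets are limited to one consonant).
Epenthesis after each stranded consonant: /x/ → /xi/.

xiðəp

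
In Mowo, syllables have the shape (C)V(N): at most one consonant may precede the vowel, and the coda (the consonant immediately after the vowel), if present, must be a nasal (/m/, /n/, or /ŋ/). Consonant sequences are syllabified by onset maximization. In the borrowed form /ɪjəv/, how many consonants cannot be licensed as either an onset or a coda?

1

Under (C)V(N), the unsyllabifiable consonants are /v/ (only a nasal (/m/, /n/, or /ŋ/) is licensed in coda position; onsets are limited to one consonant).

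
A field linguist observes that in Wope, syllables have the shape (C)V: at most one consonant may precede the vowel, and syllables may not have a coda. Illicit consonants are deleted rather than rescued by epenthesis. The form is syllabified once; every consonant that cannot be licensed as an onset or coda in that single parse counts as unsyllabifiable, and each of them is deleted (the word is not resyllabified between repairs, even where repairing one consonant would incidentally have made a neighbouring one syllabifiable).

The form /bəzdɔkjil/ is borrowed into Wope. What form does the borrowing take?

Under (C)V, the unsyllabifiable consonants are /z/, /k/, /l/ (no codas are permitted; onsets are limited to one consonant).
Deletion applies to /z/, /k/, /l/.

bədɔji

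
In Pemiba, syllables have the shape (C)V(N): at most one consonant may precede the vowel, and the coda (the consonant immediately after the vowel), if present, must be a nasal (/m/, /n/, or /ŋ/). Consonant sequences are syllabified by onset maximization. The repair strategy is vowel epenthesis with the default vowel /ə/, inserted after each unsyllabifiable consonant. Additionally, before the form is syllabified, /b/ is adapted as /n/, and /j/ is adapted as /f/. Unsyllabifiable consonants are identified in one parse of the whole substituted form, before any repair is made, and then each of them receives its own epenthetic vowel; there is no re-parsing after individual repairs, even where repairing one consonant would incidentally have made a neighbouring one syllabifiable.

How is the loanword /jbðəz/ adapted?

Substitution: /j/ → /f/, /b/ → /n/, giving /fnðəz/.
The consonants /f/, /n/, /z/ cannot be parsed into a legal (C)V(N) syllable (only a nasal (/m/, /n/, or /ŋ/) is licensed in coda position; onsets are limited to one consonant).
Epenthesis after each stranded consonant: /f/ → /fə/, /n/ → /nə/, /z/ → /zə/.

fənəðəzə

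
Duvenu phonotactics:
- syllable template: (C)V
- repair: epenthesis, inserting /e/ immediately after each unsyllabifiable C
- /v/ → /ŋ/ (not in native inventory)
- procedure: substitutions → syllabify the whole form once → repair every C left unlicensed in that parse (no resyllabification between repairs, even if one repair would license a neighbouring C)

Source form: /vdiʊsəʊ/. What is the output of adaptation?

Substitution: /v/ → /ŋ/, giving /ŋdiʊsəʊ/.
Under (C)V, the unsyllabifiable consonants are /ŋ/ (no codas are permitted; onsets are limited to one consonant).
Each unlicensed consonant becomes the onset of a new syllable: /ŋ/ → /ŋe/.

ŋediʊsəʊ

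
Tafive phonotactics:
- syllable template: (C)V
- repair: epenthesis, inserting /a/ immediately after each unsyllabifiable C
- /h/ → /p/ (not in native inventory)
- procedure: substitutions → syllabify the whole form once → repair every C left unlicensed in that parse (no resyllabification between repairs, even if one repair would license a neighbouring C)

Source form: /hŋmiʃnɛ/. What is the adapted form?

paŋamiʃanɛ

Substitution: /h/ → /p/, giving /pŋmiʃnɛ/.
Syllabifying with onset maximization leaves /p/, /ŋ/, /ʃ/ stranded (no codas are permitted; onsets are limited to one consonant).
Inserting the epenthetic vowel yields /p/ → /pa/, /ŋ/ → /ŋa/, /ʃ/ → /ʃa/.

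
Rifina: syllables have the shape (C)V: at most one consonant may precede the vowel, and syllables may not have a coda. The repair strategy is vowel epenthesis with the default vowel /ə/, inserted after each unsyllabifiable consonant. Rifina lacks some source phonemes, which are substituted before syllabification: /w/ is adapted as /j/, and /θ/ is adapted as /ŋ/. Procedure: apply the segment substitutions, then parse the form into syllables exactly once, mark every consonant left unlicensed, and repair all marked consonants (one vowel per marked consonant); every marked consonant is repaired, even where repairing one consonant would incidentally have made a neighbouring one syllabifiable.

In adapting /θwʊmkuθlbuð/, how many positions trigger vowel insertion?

After substitution the input is /ŋjʊmkuŋlbuð/.
The unsyllabifiable consonants are /ŋ/, /m/, /ŋ/, /l/, /ð/; each receives one epenthetic vowel.

5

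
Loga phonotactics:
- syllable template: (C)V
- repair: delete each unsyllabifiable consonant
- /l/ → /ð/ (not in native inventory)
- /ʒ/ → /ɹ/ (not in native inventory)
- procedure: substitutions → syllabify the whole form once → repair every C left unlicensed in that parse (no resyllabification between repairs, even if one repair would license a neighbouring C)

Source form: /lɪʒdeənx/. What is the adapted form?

Substitution: /l/ → /ð/, /ʒ/ → /ɹ/, giving /ðɪɹdeənx/.
Under (C)V, the unsyllabifiable consonants are /ɹ/, /n/, /x/ (no codas are permitted; onsets are limited to one consonant).
Each unlicensed consonant is deleted: /ɹ/, /n/, /x/.

ðɪdeə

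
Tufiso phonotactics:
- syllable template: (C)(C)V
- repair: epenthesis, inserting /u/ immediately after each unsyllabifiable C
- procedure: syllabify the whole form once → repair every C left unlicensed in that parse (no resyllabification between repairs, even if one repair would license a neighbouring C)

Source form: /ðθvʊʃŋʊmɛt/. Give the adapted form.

Syllabifying with onset maximization leaves /ð/, /t/ stranded (no codas are permitted; onsets may contain at most 2 consonants).
Each unlicensed consonant becomes the onset of a new syllable: /ð/ → /ðu/, /t/ → /tu/.

ðuθvʊʃŋʊmɛtu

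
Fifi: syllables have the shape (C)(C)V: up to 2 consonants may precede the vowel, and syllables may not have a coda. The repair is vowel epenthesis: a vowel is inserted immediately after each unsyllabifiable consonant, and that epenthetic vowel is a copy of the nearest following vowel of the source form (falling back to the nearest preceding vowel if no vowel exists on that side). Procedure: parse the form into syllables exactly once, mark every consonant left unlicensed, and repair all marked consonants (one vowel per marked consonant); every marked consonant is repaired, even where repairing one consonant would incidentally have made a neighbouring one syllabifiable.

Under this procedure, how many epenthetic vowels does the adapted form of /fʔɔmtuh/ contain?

1

The unsyllabifiable consonants are /h/; each receives one epenthetic vowel.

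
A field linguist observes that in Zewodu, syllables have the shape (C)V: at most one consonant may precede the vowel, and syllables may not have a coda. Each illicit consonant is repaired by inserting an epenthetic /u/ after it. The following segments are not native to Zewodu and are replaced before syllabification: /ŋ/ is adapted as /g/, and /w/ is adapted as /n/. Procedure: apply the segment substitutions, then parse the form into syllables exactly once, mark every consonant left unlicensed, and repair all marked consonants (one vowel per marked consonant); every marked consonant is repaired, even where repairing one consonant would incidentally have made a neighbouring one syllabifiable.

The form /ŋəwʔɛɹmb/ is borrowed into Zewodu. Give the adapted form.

gənuʔɛɹumubu

Substitution: /ŋ/ → /g/, /w/ → /n/, giving /gənʔɛɹmb/.
Under (C)V, the unsyllabifiable consonants are /n/, /ɹ/, /m/, /b/ (no codas are permitted; onsets are limited to one consonant).
Each unlicensed consonant becomes the onset of a new syllable: /n/ → /nu/, /ɹ/ → /ɹu/, /m/ → /mu/, /b/ → /bu/.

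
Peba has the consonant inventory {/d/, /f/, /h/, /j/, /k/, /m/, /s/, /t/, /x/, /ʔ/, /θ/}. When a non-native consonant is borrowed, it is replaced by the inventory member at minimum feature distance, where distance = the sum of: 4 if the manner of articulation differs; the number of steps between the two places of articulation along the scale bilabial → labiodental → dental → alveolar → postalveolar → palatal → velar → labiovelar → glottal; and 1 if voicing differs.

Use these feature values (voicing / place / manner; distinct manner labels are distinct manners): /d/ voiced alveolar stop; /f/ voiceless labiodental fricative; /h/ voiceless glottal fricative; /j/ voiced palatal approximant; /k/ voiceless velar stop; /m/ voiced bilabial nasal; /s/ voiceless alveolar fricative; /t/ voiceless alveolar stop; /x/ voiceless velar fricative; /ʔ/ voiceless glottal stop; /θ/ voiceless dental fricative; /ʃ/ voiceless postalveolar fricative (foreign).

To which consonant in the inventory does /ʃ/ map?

/s/ is closest: same manner (fricative), place distance 1 (postalveolar→alveolar), same voicing; total 1. Next closest is /x/ at distance 2.

s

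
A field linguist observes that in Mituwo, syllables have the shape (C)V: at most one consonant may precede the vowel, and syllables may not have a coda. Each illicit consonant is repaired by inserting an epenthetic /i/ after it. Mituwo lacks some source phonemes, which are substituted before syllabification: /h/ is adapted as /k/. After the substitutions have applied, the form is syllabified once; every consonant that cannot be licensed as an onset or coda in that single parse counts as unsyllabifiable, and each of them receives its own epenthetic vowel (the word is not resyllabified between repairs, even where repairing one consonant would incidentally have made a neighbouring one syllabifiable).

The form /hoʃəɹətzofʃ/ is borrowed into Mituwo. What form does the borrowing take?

Substitution: /h/ → /k/, giving /koʃəɹətzofʃ/.
Under (C)V, the unsyllabifiable consonants are /t/, /f/, /ʃ/ (no codas are permitted; onsets are limited to one consonant).
Each unlicensed consonant becomes the onset of a new syllable: /t/ → /ti/, /f/ → /fi/, /ʃ/ → /ʃi/.

koʃəɹətizofiʃi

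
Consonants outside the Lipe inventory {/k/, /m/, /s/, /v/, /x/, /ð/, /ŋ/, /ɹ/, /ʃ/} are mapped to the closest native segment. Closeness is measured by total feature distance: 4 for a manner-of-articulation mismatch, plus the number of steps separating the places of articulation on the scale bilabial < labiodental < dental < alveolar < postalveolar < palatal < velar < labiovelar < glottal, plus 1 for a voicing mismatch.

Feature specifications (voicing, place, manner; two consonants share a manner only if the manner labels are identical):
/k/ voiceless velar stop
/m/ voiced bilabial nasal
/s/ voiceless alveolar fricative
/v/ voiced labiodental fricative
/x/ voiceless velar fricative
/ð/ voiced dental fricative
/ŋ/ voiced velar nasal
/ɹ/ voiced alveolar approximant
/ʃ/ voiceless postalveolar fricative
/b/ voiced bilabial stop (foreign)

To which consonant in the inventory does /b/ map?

/m/ is closest: manner differs (stop→nasal, +4), place distance 0 (bilabial→bilabial), same voicing; total 4. Next closest is /v/ at distance 5.

m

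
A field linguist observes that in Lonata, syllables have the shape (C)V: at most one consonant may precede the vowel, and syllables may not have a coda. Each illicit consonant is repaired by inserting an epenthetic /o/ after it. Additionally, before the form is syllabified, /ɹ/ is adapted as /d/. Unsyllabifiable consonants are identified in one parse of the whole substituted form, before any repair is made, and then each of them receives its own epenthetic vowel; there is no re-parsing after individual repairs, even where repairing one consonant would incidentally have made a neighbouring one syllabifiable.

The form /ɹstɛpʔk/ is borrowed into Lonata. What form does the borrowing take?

dosotɛpoʔoko

Substitution: /ɹ/ → /d/, giving /dstɛpʔk/.
Syllabifying with onset maximization leaves /d/, /s/, /p/, /ʔ/, /k/ stranded (no codas are permitted; onsets are limited to one consonant).
Inserting the epenthetic vowel yields /d/ → /do/, /s/ → /so/, /p/ → /po/, /ʔ/ → /ʔo/, /k/ → /ko/.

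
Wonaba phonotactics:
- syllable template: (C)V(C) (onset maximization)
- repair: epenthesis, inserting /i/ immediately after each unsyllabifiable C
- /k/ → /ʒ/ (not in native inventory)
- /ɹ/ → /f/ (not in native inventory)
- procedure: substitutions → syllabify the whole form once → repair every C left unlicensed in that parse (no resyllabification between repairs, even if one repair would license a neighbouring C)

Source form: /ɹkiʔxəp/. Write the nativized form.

Substitution: /ɹ/ → /f/, /k/ → /ʒ/, giving /fʒiʔxəp/.
Under (C)V(C), the unsyllabifiable consonants are /f/ (at most one coda consonant is licensed; onsets are limited to one consonant).
Epenthesis after each stranded consonant: /f/ → /fi/.

fiʒiʔxəp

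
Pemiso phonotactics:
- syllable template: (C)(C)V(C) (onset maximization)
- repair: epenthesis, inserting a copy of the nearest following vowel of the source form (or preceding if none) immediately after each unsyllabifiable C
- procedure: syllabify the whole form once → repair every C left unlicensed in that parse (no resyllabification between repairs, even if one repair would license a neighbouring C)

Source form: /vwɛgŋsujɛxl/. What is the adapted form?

The consonants /l/ cannot be parsed into a legal (C)(C)V(C) syllable (at most one coda consonant is licensed; onsets may contain at most 2 consonants).
Inserting the epenthetic vowel yields /l/ → /lɛ/.

vwɛgŋsujɛxlɛ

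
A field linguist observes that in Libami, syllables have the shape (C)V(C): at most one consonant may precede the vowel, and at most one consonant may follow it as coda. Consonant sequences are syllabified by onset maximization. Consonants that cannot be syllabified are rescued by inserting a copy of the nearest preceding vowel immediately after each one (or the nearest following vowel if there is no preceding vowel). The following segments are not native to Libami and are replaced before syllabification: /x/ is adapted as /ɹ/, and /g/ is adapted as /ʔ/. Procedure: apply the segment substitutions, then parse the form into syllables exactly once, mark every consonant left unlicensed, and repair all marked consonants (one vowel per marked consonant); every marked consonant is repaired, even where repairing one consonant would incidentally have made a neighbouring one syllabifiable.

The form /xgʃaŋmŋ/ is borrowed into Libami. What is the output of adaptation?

ɹaʔaʃaŋmaŋa

Substitution: /x/ → /ɹ/, /g/ → /ʔ/, giving /ɹʔʃaŋmŋ/.
Under (C)V(C), the unsyllabifiable consonants are /ɹ/, /ʔ/, /m/, /ŋ/ (at most one coda consonant is licensed; onsets are limited to one consonant).
Epenthesis after each stranded consonant: /ɹ/ → /ɹa/, /ʔ/ → /ʔa/, /m/ → /ma/, /ŋ/ → /ŋa/.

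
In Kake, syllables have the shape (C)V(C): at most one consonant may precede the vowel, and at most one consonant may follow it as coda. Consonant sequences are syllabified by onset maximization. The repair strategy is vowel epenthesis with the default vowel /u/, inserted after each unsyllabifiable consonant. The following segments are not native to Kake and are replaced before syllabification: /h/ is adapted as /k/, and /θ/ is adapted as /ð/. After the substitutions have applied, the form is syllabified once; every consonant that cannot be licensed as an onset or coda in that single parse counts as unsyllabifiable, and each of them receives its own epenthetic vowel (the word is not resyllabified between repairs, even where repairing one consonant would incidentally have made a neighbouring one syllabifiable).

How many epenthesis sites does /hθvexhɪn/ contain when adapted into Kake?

After substitution the input is /kðvexkɪn/.
The unsyllabifiable consonants are /k/, /ð/; each receives one epenthetic vowel.

2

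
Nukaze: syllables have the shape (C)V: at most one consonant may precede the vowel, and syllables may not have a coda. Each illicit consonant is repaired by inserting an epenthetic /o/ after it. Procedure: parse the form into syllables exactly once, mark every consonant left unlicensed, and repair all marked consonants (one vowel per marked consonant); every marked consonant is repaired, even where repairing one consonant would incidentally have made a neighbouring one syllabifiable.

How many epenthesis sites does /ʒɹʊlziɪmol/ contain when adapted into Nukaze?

The unsyllabifiable consonants are /ʒ/, /l/, /l/; each receives one epenthetic vowel.

3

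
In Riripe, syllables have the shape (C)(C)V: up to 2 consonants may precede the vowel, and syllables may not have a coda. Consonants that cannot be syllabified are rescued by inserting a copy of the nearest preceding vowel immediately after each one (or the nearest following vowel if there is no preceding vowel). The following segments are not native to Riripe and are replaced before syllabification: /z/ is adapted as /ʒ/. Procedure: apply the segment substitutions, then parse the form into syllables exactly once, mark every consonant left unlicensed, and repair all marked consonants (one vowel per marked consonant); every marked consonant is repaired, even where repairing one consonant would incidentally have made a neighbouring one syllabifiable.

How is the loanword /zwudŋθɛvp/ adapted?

Substitution: /z/ → /ʒ/, giving /ʒwudŋθɛvp/.
The consonants /d/, /v/, /p/ cannot be parsed into a legal (C)(C)V syllable (no codas are permitted; onsets may contain at most 2 consonants).
Epenthesis after each stranded consonant: /d/ → /du/, /v/ → /vɛ/, /p/ → /pɛ/.

ʒwuduŋθɛvɛpɛ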